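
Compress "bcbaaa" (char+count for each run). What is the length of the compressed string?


Input: bcbaaa
Runs:
  'b' x 1 => "b1"
  'c' x 1 => "c1"
  'b' x 1 => "b1"
  'a' x 3 => "a3"
Compressed: "b1c1b1a3"
Compressed length: 8

8


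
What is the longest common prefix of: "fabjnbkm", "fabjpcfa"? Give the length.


Words: fabjnbkm, fabjpcfa
  Position 0: all 'f' => match
  Position 1: all 'a' => match
  Position 2: all 'b' => match
  Position 3: all 'j' => match
  Position 4: ('n', 'p') => mismatch, stop
LCP = "fabj" (length 4)

4


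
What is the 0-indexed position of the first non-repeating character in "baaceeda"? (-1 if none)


Input: baaceeda
Character frequencies:
  'a': 3
  'b': 1
  'c': 1
  'd': 1
  'e': 2
Scanning left to right for freq == 1:
  Position 0 ('b'): unique! => answer = 0

0


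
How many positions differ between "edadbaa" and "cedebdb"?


Comparing "edadbaa" and "cedebdb" position by position:
  Position 0: 'e' vs 'c' => DIFFER
  Position 1: 'd' vs 'e' => DIFFER
  Position 2: 'a' vs 'd' => DIFFER
  Position 3: 'd' vs 'e' => DIFFER
  Position 4: 'b' vs 'b' => same
  Position 5: 'a' vs 'd' => DIFFER
  Position 6: 'a' vs 'b' => DIFFER
Positions that differ: 6

6


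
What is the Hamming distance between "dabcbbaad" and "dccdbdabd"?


Comparing "dabcbbaad" and "dccdbdabd" position by position:
  Position 0: 'd' vs 'd' => same
  Position 1: 'a' vs 'c' => differ
  Position 2: 'b' vs 'c' => differ
  Position 3: 'c' vs 'd' => differ
  Position 4: 'b' vs 'b' => same
  Position 5: 'b' vs 'd' => differ
  Position 6: 'a' vs 'a' => same
  Position 7: 'a' vs 'b' => differ
  Position 8: 'd' vs 'd' => same
Total differences (Hamming distance): 5

5


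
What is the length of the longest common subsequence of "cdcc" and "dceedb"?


LCS of "cdcc" and "dceedb"
DP table:
           d    c    e    e    d    b
      0    0    0    0    0    0    0
  c   0    0    1    1    1    1    1
  d   0    1    1    1    1    2    2
  c   0    1    2    2    2    2    2
  c   0    1    2    2    2    2    2
LCS length = dp[4][6] = 2

2


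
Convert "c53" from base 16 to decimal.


Input: "c53" in base 16
Positional expansion:
  Digit 'c' (value 12) x 16^2 = 3072
  Digit '5' (value 5) x 16^1 = 80
  Digit '3' (value 3) x 16^0 = 3
Sum = 3155

3155


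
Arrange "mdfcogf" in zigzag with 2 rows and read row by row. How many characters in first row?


Zigzag "mdfcogf" into 2 rows:
Placing characters:
  'm' => row 0
  'd' => row 1
  'f' => row 0
  'c' => row 1
  'o' => row 0
  'g' => row 1
  'f' => row 0
Rows:
  Row 0: "mfof"
  Row 1: "dcg"
First row length: 4

4


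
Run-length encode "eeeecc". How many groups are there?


Input: eeeecc
Scanning for consecutive runs:
  Group 1: 'e' x 4 (positions 0-3)
  Group 2: 'c' x 2 (positions 4-5)
Total groups: 2

2


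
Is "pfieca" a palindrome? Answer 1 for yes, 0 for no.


Input: pfieca
Reversed: aceifp
  Compare pos 0 ('p') with pos 5 ('a'): MISMATCH
  Compare pos 1 ('f') with pos 4 ('c'): MISMATCH
  Compare pos 2 ('i') with pos 3 ('e'): MISMATCH
Result: not a palindrome

0


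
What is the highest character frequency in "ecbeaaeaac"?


Input: ecbeaaeaac
Character counts:
  'a': 4
  'b': 1
  'c': 2
  'e': 3
Maximum frequency: 4

4


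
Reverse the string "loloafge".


Input: loloafge
Reading characters right to left:
  Position 7: 'e'
  Position 6: 'g'
  Position 5: 'f'
  Position 4: 'a'
  Position 3: 'o'
  Position 2: 'l'
  Position 1: 'o'
  Position 0: 'l'
Reversed: egfaolol

egfaolol


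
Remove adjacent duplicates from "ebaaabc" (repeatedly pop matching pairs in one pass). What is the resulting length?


Input: ebaaabc
Stack-based adjacent duplicate removal:
  Read 'e': push. Stack: e
  Read 'b': push. Stack: eb
  Read 'a': push. Stack: eba
  Read 'a': matches stack top 'a' => pop. Stack: eb
  Read 'a': push. Stack: eba
  Read 'b': push. Stack: ebab
  Read 'c': push. Stack: ebabc
Final stack: "ebabc" (length 5)

5


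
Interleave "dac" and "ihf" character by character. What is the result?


Interleaving "dac" and "ihf":
  Position 0: 'd' from first, 'i' from second => "di"
  Position 1: 'a' from first, 'h' from second => "ah"
  Position 2: 'c' from first, 'f' from second => "cf"
Result: diahcf

diahcf


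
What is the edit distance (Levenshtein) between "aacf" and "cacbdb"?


Computing edit distance: "aacf" -> "cacbdb"
DP table:
           c    a    c    b    d    b
      0    1    2    3    4    5    6
  a   1    1    1    2    3    4    5
  a   2    2    1    2    3    4    5
  c   3    2    2    1    2    3    4
  f   4    3    3    2    2    3    4
Edit distance = dp[4][6] = 4

4


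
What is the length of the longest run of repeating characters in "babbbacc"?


Input: "babbbacc"
Scanning for longest run:
  Position 1 ('a'): new char, reset run to 1
  Position 2 ('b'): new char, reset run to 1
  Position 3 ('b'): continues run of 'b', length=2
  Position 4 ('b'): continues run of 'b', length=3
  Position 5 ('a'): new char, reset run to 1
  Position 6 ('c'): new char, reset run to 1
  Position 7 ('c'): continues run of 'c', length=2
Longest run: 'b' with length 3

3


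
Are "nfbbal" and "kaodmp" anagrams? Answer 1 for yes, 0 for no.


Strings: "nfbbal", "kaodmp"
Sorted first:  abbfln
Sorted second: adkmop
Differ at position 1: 'b' vs 'd' => not anagrams

0


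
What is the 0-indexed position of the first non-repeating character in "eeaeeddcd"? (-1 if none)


Input: eeaeeddcd
Character frequencies:
  'a': 1
  'c': 1
  'd': 3
  'e': 4
Scanning left to right for freq == 1:
  Position 0 ('e'): freq=4, skip
  Position 1 ('e'): freq=4, skip
  Position 2 ('a'): unique! => answer = 2

2


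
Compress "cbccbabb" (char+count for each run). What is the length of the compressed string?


Input: cbccbabb
Runs:
  'c' x 1 => "c1"
  'b' x 1 => "b1"
  'c' x 2 => "c2"
  'b' x 1 => "b1"
  'a' x 1 => "a1"
  'b' x 2 => "b2"
Compressed: "c1b1c2b1a1b2"
Compressed length: 12

12


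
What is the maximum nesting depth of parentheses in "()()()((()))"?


Input: "()()()((()))"
Tracking depth:
  Position 0 '(': depth becomes 1
  Position 1 ')': depth becomes 0
  Position 2 '(': depth becomes 1
  Position 3 ')': depth becomes 0
  Position 4 '(': depth becomes 1
  Position 5 ')': depth becomes 0
  Position 6 '(': depth becomes 1
  Position 7 '(': depth becomes 2
  Position 8 '(': depth becomes 3
  Position 9 ')': depth becomes 2
  Position 10 ')': depth becomes 1
  Position 11 ')': depth becomes 0
Maximum depth reached: 3

3


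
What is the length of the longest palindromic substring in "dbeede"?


Input: "dbeede"
Checking substrings for palindromes:
  [3:6] "ede" (len 3) => palindrome
  [2:4] "ee" (len 2) => palindrome
Longest palindromic substring: "ede" with length 3

3


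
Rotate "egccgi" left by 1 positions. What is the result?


Input: "egccgi", rotate left by 1
First 1 characters: "e"
Remaining characters: "gccgi"
Concatenate remaining + first: "gccgi" + "e" = "gccgie"

gccgie


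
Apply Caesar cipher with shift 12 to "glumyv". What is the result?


Caesar cipher: shift "glumyv" by 12
  'g' (pos 6) + 12 = pos 18 = 's'
  'l' (pos 11) + 12 = pos 23 = 'x'
  'u' (pos 20) + 12 = pos 6 = 'g'
  'm' (pos 12) + 12 = pos 24 = 'y'
  'y' (pos 24) + 12 = pos 10 = 'k'
  'v' (pos 21) + 12 = pos 7 = 'h'
Result: sxgykh

sxgykh


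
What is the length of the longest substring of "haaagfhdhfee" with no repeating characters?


Input: "haaagfhdhfee"
Sliding window (track last position of each char):
  Position 0 ('h'): window [0,0] length 1 -- new best
  Position 1 ('a'): window [0,1] length 2 -- new best
  Position 2 ('a'): repeat (last at 1), move window start to 2
  Position 2 ('a'): window [2,2] length 1
  Position 3 ('a'): repeat (last at 2), move window start to 3
  Position 3 ('a'): window [3,3] length 1
  Position 4 ('g'): window [3,4] length 2
  Position 5 ('f'): window [3,5] length 3 -- new best
  Position 6 ('h'): window [3,6] length 4 -- new best
  Position 7 ('d'): window [3,7] length 5 -- new best
  Position 8 ('h'): repeat (last at 6), move window start to 7
  Position 8 ('h'): window [7,8] length 2
  Position 9 ('f'): window [7,9] length 3
  Position 10 ('e'): window [7,10] length 4
  Position 11 ('e'): repeat (last at 10), move window start to 11
  Position 11 ('e'): window [11,11] length 1
Longest substring with no repeats: "agfhd" with length 5

5


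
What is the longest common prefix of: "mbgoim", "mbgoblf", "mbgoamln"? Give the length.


Words: mbgoim, mbgoblf, mbgoamln
  Position 0: all 'm' => match
  Position 1: all 'b' => match
  Position 2: all 'g' => match
  Position 3: all 'o' => match
  Position 4: ('i', 'b', 'a') => mismatch, stop
LCP = "mbgo" (length 4)

4


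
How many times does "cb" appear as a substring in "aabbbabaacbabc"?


Searching for "cb" in "aabbbabaacbabc"
Scanning each position:
  Position 0: "aa" => no
  Position 1: "ab" => no
  Position 2: "bb" => no
  Position 3: "bb" => no
  Position 4: "ba" => no
  Position 5: "ab" => no
  Position 6: "ba" => no
  Position 7: "aa" => no
  Position 8: "ac" => no
  Position 9: "cb" => MATCH
  Position 10: "ba" => no
  Position 11: "ab" => no
  Position 12: "bc" => no
Total occurrences: 1

1


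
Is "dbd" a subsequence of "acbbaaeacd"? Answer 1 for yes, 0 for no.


Check if "dbd" is a subsequence of "acbbaaeacd"
Greedy scan:
  Position 0 ('a'): no match needed
  Position 1 ('c'): no match needed
  Position 2 ('b'): no match needed
  Position 3 ('b'): no match needed
  Position 4 ('a'): no match needed
  Position 5 ('a'): no match needed
  Position 6 ('e'): no match needed
  Position 7 ('a'): no match needed
  Position 8 ('c'): no match needed
  Position 9 ('d'): matches sub[0] = 'd'
Only matched 1/3 characters => not a subsequence

0


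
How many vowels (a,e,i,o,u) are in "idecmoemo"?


Input: idecmoemo
Checking each character:
  'i' at position 0: vowel (running total: 1)
  'd' at position 1: consonant
  'e' at position 2: vowel (running total: 2)
  'c' at position 3: consonant
  'm' at position 4: consonant
  'o' at position 5: vowel (running total: 3)
  'e' at position 6: vowel (running total: 4)
  'm' at position 7: consonant
  'o' at position 8: vowel (running total: 5)
Total vowels: 5

5


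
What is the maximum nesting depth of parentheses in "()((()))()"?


Input: "()((()))()"
Tracking depth:
  Position 0 '(': depth becomes 1
  Position 1 ')': depth becomes 0
  Position 2 '(': depth becomes 1
  Position 3 '(': depth becomes 2
  Position 4 '(': depth becomes 3
  Position 5 ')': depth becomes 2
  Position 6 ')': depth becomes 1
  Position 7 ')': depth becomes 0
  Position 8 '(': depth becomes 1
  Position 9 ')': depth becomes 0
Maximum depth reached: 3

3


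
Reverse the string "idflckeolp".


Input: idflckeolp
Reading characters right to left:
  Position 9: 'p'
  Position 8: 'l'
  Position 7: 'o'
  Position 6: 'e'
  Position 5: 'k'
  Position 4: 'c'
  Position 3: 'l'
  Position 2: 'f'
  Position 1: 'd'
  Position 0: 'i'
Reversed: ploekclfdi

ploekclfdi


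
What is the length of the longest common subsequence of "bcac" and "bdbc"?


LCS of "bcac" and "bdbc"
DP table:
           b    d    b    c
      0    0    0    0    0
  b   0    1    1    1    1
  c   0    1    1    1    2
  a   0    1    1    1    2
  c   0    1    1    1    2
LCS length = dp[4][4] = 2

2


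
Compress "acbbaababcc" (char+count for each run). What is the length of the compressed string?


Input: acbbaababcc
Runs:
  'a' x 1 => "a1"
  'c' x 1 => "c1"
  'b' x 2 => "b2"
  'a' x 2 => "a2"
  'b' x 1 => "b1"
  'a' x 1 => "a1"
  'b' x 1 => "b1"
  'c' x 2 => "c2"
Compressed: "a1c1b2a2b1a1b1c2"
Compressed length: 16

16


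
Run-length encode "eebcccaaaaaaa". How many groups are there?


Input: eebcccaaaaaaa
Scanning for consecutive runs:
  Group 1: 'e' x 2 (positions 0-1)
  Group 2: 'b' x 1 (positions 2-2)
  Group 3: 'c' x 3 (positions 3-5)
  Group 4: 'a' x 7 (positions 6-12)
Total groups: 4

4


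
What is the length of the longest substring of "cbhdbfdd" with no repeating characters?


Input: "cbhdbfdd"
Sliding window (track last position of each char):
  Position 0 ('c'): window [0,0] length 1 -- new best
  Position 1 ('b'): window [0,1] length 2 -- new best
  Position 2 ('h'): window [0,2] length 3 -- new best
  Position 3 ('d'): window [0,3] length 4 -- new best
  Position 4 ('b'): repeat (last at 1), move window start to 2
  Position 4 ('b'): window [2,4] length 3
  Position 5 ('f'): window [2,5] length 4
  Position 6 ('d'): repeat (last at 3), move window start to 4
  Position 6 ('d'): window [4,6] length 3
  Position 7 ('d'): repeat (last at 6), move window start to 7
  Position 7 ('d'): window [7,7] length 1
Longest substring with no repeats: "cbhd" with length 4

4


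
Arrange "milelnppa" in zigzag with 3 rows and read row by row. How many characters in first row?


Zigzag "milelnppa" into 3 rows:
Placing characters:
  'm' => row 0
  'i' => row 1
  'l' => row 2
  'e' => row 1
  'l' => row 0
  'n' => row 1
  'p' => row 2
  'p' => row 1
  'a' => row 0
Rows:
  Row 0: "mla"
  Row 1: "ienp"
  Row 2: "lp"
First row length: 3

3


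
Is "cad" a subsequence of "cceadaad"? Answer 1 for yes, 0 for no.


Check if "cad" is a subsequence of "cceadaad"
Greedy scan:
  Position 0 ('c'): matches sub[0] = 'c'
  Position 1 ('c'): no match needed
  Position 2 ('e'): no match needed
  Position 3 ('a'): matches sub[1] = 'a'
  Position 4 ('d'): matches sub[2] = 'd'
  Position 5 ('a'): no match needed
  Position 6 ('a'): no match needed
  Position 7 ('d'): no match needed
All 3 characters matched => is a subsequence

1


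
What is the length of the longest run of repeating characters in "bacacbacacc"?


Input: "bacacbacacc"
Scanning for longest run:
  Position 1 ('a'): new char, reset run to 1
  Position 2 ('c'): new char, reset run to 1
  Position 3 ('a'): new char, reset run to 1
  Position 4 ('c'): new char, reset run to 1
  Position 5 ('b'): new char, reset run to 1
  Position 6 ('a'): new char, reset run to 1
  Position 7 ('c'): new char, reset run to 1
  Position 8 ('a'): new char, reset run to 1
  Position 9 ('c'): new char, reset run to 1
  Position 10 ('c'): continues run of 'c', length=2
Longest run: 'c' with length 2

2


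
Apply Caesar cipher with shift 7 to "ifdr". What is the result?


Caesar cipher: shift "ifdr" by 7
  'i' (pos 8) + 7 = pos 15 = 'p'
  'f' (pos 5) + 7 = pos 12 = 'm'
  'd' (pos 3) + 7 = pos 10 = 'k'
  'r' (pos 17) + 7 = pos 24 = 'y'
Result: pmky

pmky


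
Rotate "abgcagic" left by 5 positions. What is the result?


Input: "abgcagic", rotate left by 5
First 5 characters: "abgca"
Remaining characters: "gic"
Concatenate remaining + first: "gic" + "abgca" = "gicabgca"

gicabgca


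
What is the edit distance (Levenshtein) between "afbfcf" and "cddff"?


Computing edit distance: "afbfcf" -> "cddff"
DP table:
           c    d    d    f    f
      0    1    2    3    4    5
  a   1    1    2    3    4    5
  f   2    2    2    3    3    4
  b   3    3    3    3    4    4
  f   4    4    4    4    3    4
  c   5    4    5    5    4    4
  f   6    5    5    6    5    4
Edit distance = dp[6][5] = 4

4


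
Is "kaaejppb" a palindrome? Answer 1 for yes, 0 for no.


Input: kaaejppb
Reversed: bppjeaak
  Compare pos 0 ('k') with pos 7 ('b'): MISMATCH
  Compare pos 1 ('a') with pos 6 ('p'): MISMATCH
  Compare pos 2 ('a') with pos 5 ('p'): MISMATCH
  Compare pos 3 ('e') with pos 4 ('j'): MISMATCH
Result: not a palindrome

0


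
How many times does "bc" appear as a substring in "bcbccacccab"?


Searching for "bc" in "bcbccacccab"
Scanning each position:
  Position 0: "bc" => MATCH
  Position 1: "cb" => no
  Position 2: "bc" => MATCH
  Position 3: "cc" => no
  Position 4: "ca" => no
  Position 5: "ac" => no
  Position 6: "cc" => no
  Position 7: "cc" => no
  Position 8: "ca" => no
  Position 9: "ab" => no
Total occurrences: 2

2


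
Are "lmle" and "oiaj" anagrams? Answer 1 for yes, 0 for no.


Strings: "lmle", "oiaj"
Sorted first:  ellm
Sorted second: aijo
Differ at position 0: 'e' vs 'a' => not anagrams

0


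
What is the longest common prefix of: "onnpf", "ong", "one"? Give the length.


Words: onnpf, ong, one
  Position 0: all 'o' => match
  Position 1: all 'n' => match
  Position 2: ('n', 'g', 'e') => mismatch, stop
LCP = "on" (length 2)

2


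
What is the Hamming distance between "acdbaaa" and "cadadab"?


Comparing "acdbaaa" and "cadadab" position by position:
  Position 0: 'a' vs 'c' => differ
  Position 1: 'c' vs 'a' => differ
  Position 2: 'd' vs 'd' => same
  Position 3: 'b' vs 'a' => differ
  Position 4: 'a' vs 'd' => differ
  Position 5: 'a' vs 'a' => same
  Position 6: 'a' vs 'b' => differ
Total differences (Hamming distance): 5

5


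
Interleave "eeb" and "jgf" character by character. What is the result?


Interleaving "eeb" and "jgf":
  Position 0: 'e' from first, 'j' from second => "ej"
  Position 1: 'e' from first, 'g' from second => "eg"
  Position 2: 'b' from first, 'f' from second => "bf"
Result: ejegbf

ejegbf


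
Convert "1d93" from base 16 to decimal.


Input: "1d93" in base 16
Positional expansion:
  Digit '1' (value 1) x 16^3 = 4096
  Digit 'd' (value 13) x 16^2 = 3328
  Digit '9' (value 9) x 16^1 = 144
  Digit '3' (value 3) x 16^0 = 3
Sum = 7571

7571


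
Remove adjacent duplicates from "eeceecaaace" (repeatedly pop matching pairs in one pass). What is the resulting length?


Input: eeceecaaace
Stack-based adjacent duplicate removal:
  Read 'e': push. Stack: e
  Read 'e': matches stack top 'e' => pop. Stack: (empty)
  Read 'c': push. Stack: c
  Read 'e': push. Stack: ce
  Read 'e': matches stack top 'e' => pop. Stack: c
  Read 'c': matches stack top 'c' => pop. Stack: (empty)
  Read 'a': push. Stack: a
  Read 'a': matches stack top 'a' => pop. Stack: (empty)
  Read 'a': push. Stack: a
  Read 'c': push. Stack: ac
  Read 'e': push. Stack: ace
Final stack: "ace" (length 3)

3


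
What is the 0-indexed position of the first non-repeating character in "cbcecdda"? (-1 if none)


Input: cbcecdda
Character frequencies:
  'a': 1
  'b': 1
  'c': 3
  'd': 2
  'e': 1
Scanning left to right for freq == 1:
  Position 0 ('c'): freq=3, skip
  Position 1 ('b'): unique! => answer = 1

1


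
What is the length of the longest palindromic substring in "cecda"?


Input: "cecda"
Checking substrings for palindromes:
  [0:3] "cec" (len 3) => palindrome
Longest palindromic substring: "cec" with length 3

3


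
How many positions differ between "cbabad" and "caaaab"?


Comparing "cbabad" and "caaaab" position by position:
  Position 0: 'c' vs 'c' => same
  Position 1: 'b' vs 'a' => DIFFER
  Position 2: 'a' vs 'a' => same
  Position 3: 'b' vs 'a' => DIFFER
  Position 4: 'a' vs 'a' => same
  Position 5: 'd' vs 'b' => DIFFER
Positions that differ: 3

3


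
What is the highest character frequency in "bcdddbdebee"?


Input: bcdddbdebee
Character counts:
  'b': 3
  'c': 1
  'd': 4
  'e': 3
Maximum frequency: 4

4


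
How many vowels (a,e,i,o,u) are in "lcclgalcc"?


Input: lcclgalcc
Checking each character:
  'l' at position 0: consonant
  'c' at position 1: consonant
  'c' at position 2: consonant
  'l' at position 3: consonant
  'g' at position 4: consonant
  'a' at position 5: vowel (running total: 1)
  'l' at position 6: consonant
  'c' at position 7: consonant
  'c' at position 8: consonant
Total vowels: 1

1


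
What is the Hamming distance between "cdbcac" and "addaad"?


Comparing "cdbcac" and "addaad" position by position:
  Position 0: 'c' vs 'a' => differ
  Position 1: 'd' vs 'd' => same
  Position 2: 'b' vs 'd' => differ
  Position 3: 'c' vs 'a' => differ
  Position 4: 'a' vs 'a' => same
  Position 5: 'c' vs 'd' => differ
Total differences (Hamming distance): 4

4


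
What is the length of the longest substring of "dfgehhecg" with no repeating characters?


Input: "dfgehhecg"
Sliding window (track last position of each char):
  Position 0 ('d'): window [0,0] length 1 -- new best
  Position 1 ('f'): window [0,1] length 2 -- new best
  Position 2 ('g'): window [0,2] length 3 -- new best
  Position 3 ('e'): window [0,3] length 4 -- new best
  Position 4 ('h'): window [0,4] length 5 -- new best
  Position 5 ('h'): repeat (last at 4), move window start to 5
  Position 5 ('h'): window [5,5] length 1
  Position 6 ('e'): window [5,6] length 2
  Position 7 ('c'): window [5,7] length 3
  Position 8 ('g'): window [5,8] length 4
Longest substring with no repeats: "dfgeh" with length 5

5


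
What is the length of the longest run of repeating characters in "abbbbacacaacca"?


Input: "abbbbacacaacca"
Scanning for longest run:
  Position 1 ('b'): new char, reset run to 1
  Position 2 ('b'): continues run of 'b', length=2
  Position 3 ('b'): continues run of 'b', length=3
  Position 4 ('b'): continues run of 'b', length=4
  Position 5 ('a'): new char, reset run to 1
  Position 6 ('c'): new char, reset run to 1
  Position 7 ('a'): new char, reset run to 1
  Position 8 ('c'): new char, reset run to 1
  Position 9 ('a'): new char, reset run to 1
  Position 10 ('a'): continues run of 'a', length=2
  Position 11 ('c'): new char, reset run to 1
  Position 12 ('c'): continues run of 'c', length=2
  Position 13 ('a'): new char, reset run to 1
Longest run: 'b' with length 4

4


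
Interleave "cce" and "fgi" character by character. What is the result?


Interleaving "cce" and "fgi":
  Position 0: 'c' from first, 'f' from second => "cf"
  Position 1: 'c' from first, 'g' from second => "cg"
  Position 2: 'e' from first, 'i' from second => "ei"
Result: cfcgei

cfcgei


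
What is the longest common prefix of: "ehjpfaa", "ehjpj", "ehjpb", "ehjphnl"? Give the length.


Words: ehjpfaa, ehjpj, ehjpb, ehjphnl
  Position 0: all 'e' => match
  Position 1: all 'h' => match
  Position 2: all 'j' => match
  Position 3: all 'p' => match
  Position 4: ('f', 'j', 'b', 'h') => mismatch, stop
LCP = "ehjp" (length 4)

4


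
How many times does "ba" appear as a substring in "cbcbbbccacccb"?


Searching for "ba" in "cbcbbbccacccb"
Scanning each position:
  Position 0: "cb" => no
  Position 1: "bc" => no
  Position 2: "cb" => no
  Position 3: "bb" => no
  Position 4: "bb" => no
  Position 5: "bc" => no
  Position 6: "cc" => no
  Position 7: "ca" => no
  Position 8: "ac" => no
  Position 9: "cc" => no
  Position 10: "cc" => no
  Position 11: "cb" => no
Total occurrences: 0

0


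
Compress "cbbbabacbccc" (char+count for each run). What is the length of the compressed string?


Input: cbbbabacbccc
Runs:
  'c' x 1 => "c1"
  'b' x 3 => "b3"
  'a' x 1 => "a1"
  'b' x 1 => "b1"
  'a' x 1 => "a1"
  'c' x 1 => "c1"
  'b' x 1 => "b1"
  'c' x 3 => "c3"
Compressed: "c1b3a1b1a1c1b1c3"
Compressed length: 16

16


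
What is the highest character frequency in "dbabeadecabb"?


Input: dbabeadecabb
Character counts:
  'a': 3
  'b': 4
  'c': 1
  'd': 2
  'e': 2
Maximum frequency: 4

4


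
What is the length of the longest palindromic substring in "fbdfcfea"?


Input: "fbdfcfea"
Checking substrings for palindromes:
  [3:6] "fcf" (len 3) => palindrome
Longest palindromic substring: "fcf" with length 3

3


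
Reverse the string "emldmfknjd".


Input: emldmfknjd
Reading characters right to left:
  Position 9: 'd'
  Position 8: 'j'
  Position 7: 'n'
  Position 6: 'k'
  Position 5: 'f'
  Position 4: 'm'
  Position 3: 'd'
  Position 2: 'l'
  Position 1: 'm'
  Position 0: 'e'
Reversed: djnkfmdlme

djnkfmdlme


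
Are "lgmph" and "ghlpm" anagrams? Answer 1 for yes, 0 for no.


Strings: "lgmph", "ghlpm"
Sorted first:  ghlmp
Sorted second: ghlmp
Sorted forms match => anagrams

1


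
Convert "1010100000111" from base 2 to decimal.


Input: "1010100000111" in base 2
Positional expansion:
  Digit '1' (value 1) x 2^12 = 4096
  Digit '0' (value 0) x 2^11 = 0
  Digit '1' (value 1) x 2^10 = 1024
  Digit '0' (value 0) x 2^9 = 0
  Digit '1' (value 1) x 2^8 = 256
  Digit '0' (value 0) x 2^7 = 0
  Digit '0' (value 0) x 2^6 = 0
  Digit '0' (value 0) x 2^5 = 0
  Digit '0' (value 0) x 2^4 = 0
  Digit '0' (value 0) x 2^3 = 0
  Digit '1' (value 1) x 2^2 = 4
  Digit '1' (value 1) x 2^1 = 2
  Digit '1' (value 1) x 2^0 = 1
Sum = 5383

5383


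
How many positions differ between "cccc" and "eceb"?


Comparing "cccc" and "eceb" position by position:
  Position 0: 'c' vs 'e' => DIFFER
  Position 1: 'c' vs 'c' => same
  Position 2: 'c' vs 'e' => DIFFER
  Position 3: 'c' vs 'b' => DIFFER
Positions that differ: 3

3


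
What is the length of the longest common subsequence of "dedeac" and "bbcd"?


LCS of "dedeac" and "bbcd"
DP table:
           b    b    c    d
      0    0    0    0    0
  d   0    0    0    0    1
  e   0    0    0    0    1
  d   0    0    0    0    1
  e   0    0    0    0    1
  a   0    0    0    0    1
  c   0    0    0    1    1
LCS length = dp[6][4] = 1

1


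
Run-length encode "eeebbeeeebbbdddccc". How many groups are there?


Input: eeebbeeeebbbdddccc
Scanning for consecutive runs:
  Group 1: 'e' x 3 (positions 0-2)
  Group 2: 'b' x 2 (positions 3-4)
  Group 3: 'e' x 4 (positions 5-8)
  Group 4: 'b' x 3 (positions 9-11)
  Group 5: 'd' x 3 (positions 12-14)
  Group 6: 'c' x 3 (positions 15-17)
Total groups: 6

6


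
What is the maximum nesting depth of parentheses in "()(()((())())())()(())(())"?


Input: "()(()((())())())()(())(())"
Tracking depth:
  Position 0 '(': depth becomes 1
  Position 1 ')': depth becomes 0
  Position 2 '(': depth becomes 1
  Position 3 '(': depth becomes 2
  Position 4 ')': depth becomes 1
  Position 5 '(': depth becomes 2
  Position 6 '(': depth becomes 3
  Position 7 '(': depth becomes 4
  Position 8 ')': depth becomes 3
  Position 9 ')': depth becomes 2
  Position 10 '(': depth becomes 3
  Position 11 ')': depth becomes 2
  Position 12 ')': depth becomes 1
  Position 13 '(': depth becomes 2
  Position 14 ')': depth becomes 1
  Position 15 ')': depth becomes 0
  Position 16 '(': depth becomes 1
  Position 17 ')': depth becomes 0
  Position 18 '(': depth becomes 1
  Position 19 '(': depth becomes 2
  Position 20 ')': depth becomes 1
  Position 21 ')': depth becomes 0
  Position 22 '(': depth becomes 1
  Position 23 '(': depth becomes 2
  Position 24 ')': depth becomes 1
  Position 25 ')': depth becomes 0
Maximum depth reached: 4

4


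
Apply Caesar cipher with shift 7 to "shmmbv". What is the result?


Caesar cipher: shift "shmmbv" by 7
  's' (pos 18) + 7 = pos 25 = 'z'
  'h' (pos 7) + 7 = pos 14 = 'o'
  'm' (pos 12) + 7 = pos 19 = 't'
  'm' (pos 12) + 7 = pos 19 = 't'
  'b' (pos 1) + 7 = pos 8 = 'i'
  'v' (pos 21) + 7 = pos 2 = 'c'
Result: zottic

zottic


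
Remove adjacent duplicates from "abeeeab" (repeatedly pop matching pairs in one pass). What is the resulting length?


Input: abeeeab
Stack-based adjacent duplicate removal:
  Read 'a': push. Stack: a
  Read 'b': push. Stack: ab
  Read 'e': push. Stack: abe
  Read 'e': matches stack top 'e' => pop. Stack: ab
  Read 'e': push. Stack: abe
  Read 'a': push. Stack: abea
  Read 'b': push. Stack: abeab
Final stack: "abeab" (length 5)

5


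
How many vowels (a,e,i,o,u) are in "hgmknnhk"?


Input: hgmknnhk
Checking each character:
  'h' at position 0: consonant
  'g' at position 1: consonant
  'm' at position 2: consonant
  'k' at position 3: consonant
  'n' at position 4: consonant
  'n' at position 5: consonant
  'h' at position 6: consonant
  'k' at position 7: consonant
Total vowels: 0

0


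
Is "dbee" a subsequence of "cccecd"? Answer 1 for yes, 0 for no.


Check if "dbee" is a subsequence of "cccecd"
Greedy scan:
  Position 0 ('c'): no match needed
  Position 1 ('c'): no match needed
  Position 2 ('c'): no match needed
  Position 3 ('e'): no match needed
  Position 4 ('c'): no match needed
  Position 5 ('d'): matches sub[0] = 'd'
Only matched 1/4 characters => not a subsequence

0


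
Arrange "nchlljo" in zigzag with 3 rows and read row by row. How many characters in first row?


Zigzag "nchlljo" into 3 rows:
Placing characters:
  'n' => row 0
  'c' => row 1
  'h' => row 2
  'l' => row 1
  'l' => row 0
  'j' => row 1
  'o' => row 2
Rows:
  Row 0: "nl"
  Row 1: "clj"
  Row 2: "ho"
First row length: 2

2


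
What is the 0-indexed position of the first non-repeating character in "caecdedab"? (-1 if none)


Input: caecdedab
Character frequencies:
  'a': 2
  'b': 1
  'c': 2
  'd': 2
  'e': 2
Scanning left to right for freq == 1:
  Position 0 ('c'): freq=2, skip
  Position 1 ('a'): freq=2, skip
  Position 2 ('e'): freq=2, skip
  Position 3 ('c'): freq=2, skip
  Position 4 ('d'): freq=2, skip
  Position 5 ('e'): freq=2, skip
  Position 6 ('d'): freq=2, skip
  Position 7 ('a'): freq=2, skip
  Position 8 ('b'): unique! => answer = 8

8


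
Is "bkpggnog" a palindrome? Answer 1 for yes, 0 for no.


Input: bkpggnog
Reversed: gonggpkb
  Compare pos 0 ('b') with pos 7 ('g'): MISMATCH
  Compare pos 1 ('k') with pos 6 ('o'): MISMATCH
  Compare pos 2 ('p') with pos 5 ('n'): MISMATCH
  Compare pos 3 ('g') with pos 4 ('g'): match
Result: not a palindrome

0


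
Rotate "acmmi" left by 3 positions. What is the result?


Input: "acmmi", rotate left by 3
First 3 characters: "acm"
Remaining characters: "mi"
Concatenate remaining + first: "mi" + "acm" = "miacm"

miacm


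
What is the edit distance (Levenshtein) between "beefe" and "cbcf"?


Computing edit distance: "beefe" -> "cbcf"
DP table:
           c    b    c    f
      0    1    2    3    4
  b   1    1    1    2    3
  e   2    2    2    2    3
  e   3    3    3    3    3
  f   4    4    4    4    3
  e   5    5    5    5    4
Edit distance = dp[5][4] = 4

4


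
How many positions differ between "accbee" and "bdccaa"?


Comparing "accbee" and "bdccaa" position by position:
  Position 0: 'a' vs 'b' => DIFFER
  Position 1: 'c' vs 'd' => DIFFER
  Position 2: 'c' vs 'c' => same
  Position 3: 'b' vs 'c' => DIFFER
  Position 4: 'e' vs 'a' => DIFFER
  Position 5: 'e' vs 'a' => DIFFER
Positions that differ: 5

5


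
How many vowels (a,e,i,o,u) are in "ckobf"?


Input: ckobf
Checking each character:
  'c' at position 0: consonant
  'k' at position 1: consonant
  'o' at position 2: vowel (running total: 1)
  'b' at position 3: consonant
  'f' at position 4: consonant
Total vowels: 1

1


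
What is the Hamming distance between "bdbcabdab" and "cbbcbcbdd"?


Comparing "bdbcabdab" and "cbbcbcbdd" position by position:
  Position 0: 'b' vs 'c' => differ
  Position 1: 'd' vs 'b' => differ
  Position 2: 'b' vs 'b' => same
  Position 3: 'c' vs 'c' => same
  Position 4: 'a' vs 'b' => differ
  Position 5: 'b' vs 'c' => differ
  Position 6: 'd' vs 'b' => differ
  Position 7: 'a' vs 'd' => differ
  Position 8: 'b' vs 'd' => differ
Total differences (Hamming distance): 7

7


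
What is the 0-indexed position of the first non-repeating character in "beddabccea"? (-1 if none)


Input: beddabccea
Character frequencies:
  'a': 2
  'b': 2
  'c': 2
  'd': 2
  'e': 2
Scanning left to right for freq == 1:
  Position 0 ('b'): freq=2, skip
  Position 1 ('e'): freq=2, skip
  Position 2 ('d'): freq=2, skip
  Position 3 ('d'): freq=2, skip
  Position 4 ('a'): freq=2, skip
  Position 5 ('b'): freq=2, skip
  Position 6 ('c'): freq=2, skip
  Position 7 ('c'): freq=2, skip
  Position 8 ('e'): freq=2, skip
  Position 9 ('a'): freq=2, skip
  No unique character found => answer = -1

-1


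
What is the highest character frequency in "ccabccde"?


Input: ccabccde
Character counts:
  'a': 1
  'b': 1
  'c': 4
  'd': 1
  'e': 1
Maximum frequency: 4

4


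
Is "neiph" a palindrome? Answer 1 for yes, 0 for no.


Input: neiph
Reversed: hpien
  Compare pos 0 ('n') with pos 4 ('h'): MISMATCH
  Compare pos 1 ('e') with pos 3 ('p'): MISMATCH
Result: not a palindrome

0


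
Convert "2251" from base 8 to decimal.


Input: "2251" in base 8
Positional expansion:
  Digit '2' (value 2) x 8^3 = 1024
  Digit '2' (value 2) x 8^2 = 128
  Digit '5' (value 5) x 8^1 = 40
  Digit '1' (value 1) x 8^0 = 1
Sum = 1193

1193


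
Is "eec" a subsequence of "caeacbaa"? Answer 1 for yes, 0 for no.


Check if "eec" is a subsequence of "caeacbaa"
Greedy scan:
  Position 0 ('c'): no match needed
  Position 1 ('a'): no match needed
  Position 2 ('e'): matches sub[0] = 'e'
  Position 3 ('a'): no match needed
  Position 4 ('c'): no match needed
  Position 5 ('b'): no match needed
  Position 6 ('a'): no match needed
  Position 7 ('a'): no match needed
Only matched 1/3 characters => not a subsequence

0


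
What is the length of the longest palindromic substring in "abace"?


Input: "abace"
Checking substrings for palindromes:
  [0:3] "aba" (len 3) => palindrome
Longest palindromic substring: "aba" with length 3

3


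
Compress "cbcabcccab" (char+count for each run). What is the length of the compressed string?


Input: cbcabcccab
Runs:
  'c' x 1 => "c1"
  'b' x 1 => "b1"
  'c' x 1 => "c1"
  'a' x 1 => "a1"
  'b' x 1 => "b1"
  'c' x 3 => "c3"
  'a' x 1 => "a1"
  'b' x 1 => "b1"
Compressed: "c1b1c1a1b1c3a1b1"
Compressed length: 16

16


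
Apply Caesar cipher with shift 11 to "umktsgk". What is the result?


Caesar cipher: shift "umktsgk" by 11
  'u' (pos 20) + 11 = pos 5 = 'f'
  'm' (pos 12) + 11 = pos 23 = 'x'
  'k' (pos 10) + 11 = pos 21 = 'v'
  't' (pos 19) + 11 = pos 4 = 'e'
  's' (pos 18) + 11 = pos 3 = 'd'
  'g' (pos 6) + 11 = pos 17 = 'r'
  'k' (pos 10) + 11 = pos 21 = 'v'
Result: fxvedrv

fxvedrv


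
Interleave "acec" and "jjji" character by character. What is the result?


Interleaving "acec" and "jjji":
  Position 0: 'a' from first, 'j' from second => "aj"
  Position 1: 'c' from first, 'j' from second => "cj"
  Position 2: 'e' from first, 'j' from second => "ej"
  Position 3: 'c' from first, 'i' from second => "ci"
Result: ajcjejci

ajcjejci


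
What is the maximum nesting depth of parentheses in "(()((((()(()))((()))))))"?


Input: "(()((((()(()))((()))))))"
Tracking depth:
  Position 0 '(': depth becomes 1
  Position 1 '(': depth becomes 2
  Position 2 ')': depth becomes 1
  Position 3 '(': depth becomes 2
  Position 4 '(': depth becomes 3
  Position 5 '(': depth becomes 4
  Position 6 '(': depth becomes 5
  Position 7 '(': depth becomes 6
  Position 8 ')': depth becomes 5
  Position 9 '(': depth becomes 6
  Position 10 '(': depth becomes 7
  Position 11 ')': depth becomes 6
  Position 12 ')': depth becomes 5
  Position 13 ')': depth becomes 4
  Position 14 '(': depth becomes 5
  Position 15 '(': depth becomes 6
  Position 16 '(': depth becomes 7
  Position 17 ')': depth becomes 6
  Position 18 ')': depth becomes 5
  Position 19 ')': depth becomes 4
  Position 20 ')': depth becomes 3
  Position 21 ')': depth becomes 2
  Position 22 ')': depth becomes 1
  Position 23 ')': depth becomes 0
Maximum depth reached: 7

7


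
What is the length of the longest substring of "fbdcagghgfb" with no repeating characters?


Input: "fbdcagghgfb"
Sliding window (track last position of each char):
  Position 0 ('f'): window [0,0] length 1 -- new best
  Position 1 ('b'): window [0,1] length 2 -- new best
  Position 2 ('d'): window [0,2] length 3 -- new best
  Position 3 ('c'): window [0,3] length 4 -- new best
  Position 4 ('a'): window [0,4] length 5 -- new best
  Position 5 ('g'): window [0,5] length 6 -- new best
  Position 6 ('g'): repeat (last at 5), move window start to 6
  Position 6 ('g'): window [6,6] length 1
  Position 7 ('h'): window [6,7] length 2
  Position 8 ('g'): repeat (last at 6), move window start to 7
  Position 8 ('g'): window [7,8] length 2
  Position 9 ('f'): window [7,9] length 3
  Position 10 ('b'): window [7,10] length 4
Longest substring with no repeats: "fbdcag" with length 6

6


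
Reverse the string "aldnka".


Input: aldnka
Reading characters right to left:
  Position 5: 'a'
  Position 4: 'k'
  Position 3: 'n'
  Position 2: 'd'
  Position 1: 'l'
  Position 0: 'a'
Reversed: akndla

akndla


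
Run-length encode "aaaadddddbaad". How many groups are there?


Input: aaaadddddbaad
Scanning for consecutive runs:
  Group 1: 'a' x 4 (positions 0-3)
  Group 2: 'd' x 5 (positions 4-8)
  Group 3: 'b' x 1 (positions 9-9)
  Group 4: 'a' x 2 (positions 10-11)
  Group 5: 'd' x 1 (positions 12-12)
Total groups: 5

5


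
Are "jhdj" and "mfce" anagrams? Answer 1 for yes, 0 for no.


Strings: "jhdj", "mfce"
Sorted first:  dhjj
Sorted second: cefm
Differ at position 0: 'd' vs 'c' => not anagrams

0


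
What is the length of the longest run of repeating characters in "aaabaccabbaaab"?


Input: "aaabaccabbaaab"
Scanning for longest run:
  Position 1 ('a'): continues run of 'a', length=2
  Position 2 ('a'): continues run of 'a', length=3
  Position 3 ('b'): new char, reset run to 1
  Position 4 ('a'): new char, reset run to 1
  Position 5 ('c'): new char, reset run to 1
  Position 6 ('c'): continues run of 'c', length=2
  Position 7 ('a'): new char, reset run to 1
  Position 8 ('b'): new char, reset run to 1
  Position 9 ('b'): continues run of 'b', length=2
  Position 10 ('a'): new char, reset run to 1
  Position 11 ('a'): continues run of 'a', length=2
  Position 12 ('a'): continues run of 'a', length=3
  Position 13 ('b'): new char, reset run to 1
Longest run: 'a' with length 3

3


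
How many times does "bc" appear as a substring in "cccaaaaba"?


Searching for "bc" in "cccaaaaba"
Scanning each position:
  Position 0: "cc" => no
  Position 1: "cc" => no
  Position 2: "ca" => no
  Position 3: "aa" => no
  Position 4: "aa" => no
  Position 5: "aa" => no
  Position 6: "ab" => no
  Position 7: "ba" => no
Total occurrences: 0

0


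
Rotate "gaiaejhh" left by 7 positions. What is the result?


Input: "gaiaejhh", rotate left by 7
First 7 characters: "gaiaejh"
Remaining characters: "h"
Concatenate remaining + first: "h" + "gaiaejh" = "hgaiaejh"

hgaiaejh


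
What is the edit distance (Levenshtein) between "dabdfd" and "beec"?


Computing edit distance: "dabdfd" -> "beec"
DP table:
           b    e    e    c
      0    1    2    3    4
  d   1    1    2    3    4
  a   2    2    2    3    4
  b   3    2    3    3    4
  d   4    3    3    4    4
  f   5    4    4    4    5
  d   6    5    5    5    5
Edit distance = dp[6][4] = 5

5


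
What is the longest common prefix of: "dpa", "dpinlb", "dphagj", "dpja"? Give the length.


Words: dpa, dpinlb, dphagj, dpja
  Position 0: all 'd' => match
  Position 1: all 'p' => match
  Position 2: ('a', 'i', 'h', 'j') => mismatch, stop
LCP = "dp" (length 2)

2


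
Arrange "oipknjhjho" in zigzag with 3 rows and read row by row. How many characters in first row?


Zigzag "oipknjhjho" into 3 rows:
Placing characters:
  'o' => row 0
  'i' => row 1
  'p' => row 2
  'k' => row 1
  'n' => row 0
  'j' => row 1
  'h' => row 2
  'j' => row 1
  'h' => row 0
  'o' => row 1
Rows:
  Row 0: "onh"
  Row 1: "ikjjo"
  Row 2: "ph"
First row length: 3

3


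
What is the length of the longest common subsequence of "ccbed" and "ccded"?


LCS of "ccbed" and "ccded"
DP table:
           c    c    d    e    d
      0    0    0    0    0    0
  c   0    1    1    1    1    1
  c   0    1    2    2    2    2
  b   0    1    2    2    2    2
  e   0    1    2    2    3    3
  d   0    1    2    3    3    4
LCS length = dp[5][5] = 4

4


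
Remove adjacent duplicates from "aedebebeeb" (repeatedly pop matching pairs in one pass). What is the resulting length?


Input: aedebebeeb
Stack-based adjacent duplicate removal:
  Read 'a': push. Stack: a
  Read 'e': push. Stack: ae
  Read 'd': push. Stack: aed
  Read 'e': push. Stack: aede
  Read 'b': push. Stack: aedeb
  Read 'e': push. Stack: aedebe
  Read 'b': push. Stack: aedebeb
  Read 'e': push. Stack: aedebebe
  Read 'e': matches stack top 'e' => pop. Stack: aedebeb
  Read 'b': matches stack top 'b' => pop. Stack: aedebe
Final stack: "aedebe" (length 6)

6


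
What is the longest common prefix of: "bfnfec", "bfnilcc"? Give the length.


Words: bfnfec, bfnilcc
  Position 0: all 'b' => match
  Position 1: all 'f' => match
  Position 2: all 'n' => match
  Position 3: ('f', 'i') => mismatch, stop
LCP = "bfn" (length 3)

3
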